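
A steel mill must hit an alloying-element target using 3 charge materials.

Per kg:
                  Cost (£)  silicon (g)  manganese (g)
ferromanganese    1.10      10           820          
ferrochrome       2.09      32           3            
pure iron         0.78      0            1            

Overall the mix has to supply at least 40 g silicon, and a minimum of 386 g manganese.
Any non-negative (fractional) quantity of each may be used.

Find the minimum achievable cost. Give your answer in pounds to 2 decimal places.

£2.82

Let x1 = kg of ferromanganese, x2 = kg of ferrochrome, x3 = kg of pure iron.
Minimize 1.1x1 + 2.09x2 + 0.78x3 s.t.:
  10x1 + 32x2 ≥ 40   (silicon)
  820x1 + 3x2 + 1x3 ≥ 386   (manganese)
  x1, x2, x3 ≥ 0.
The optimal basis is {ferromanganese, ferrochrome}; pure iron drops out. The silicon and manganese requirements are met with equality.
Optimal quantities: ferromanganese = 0.4667 kg, ferrochrome = 1.104 kg.
Hence cost = 1.1·0.4667 + 2.09·1.104 = £2.8207.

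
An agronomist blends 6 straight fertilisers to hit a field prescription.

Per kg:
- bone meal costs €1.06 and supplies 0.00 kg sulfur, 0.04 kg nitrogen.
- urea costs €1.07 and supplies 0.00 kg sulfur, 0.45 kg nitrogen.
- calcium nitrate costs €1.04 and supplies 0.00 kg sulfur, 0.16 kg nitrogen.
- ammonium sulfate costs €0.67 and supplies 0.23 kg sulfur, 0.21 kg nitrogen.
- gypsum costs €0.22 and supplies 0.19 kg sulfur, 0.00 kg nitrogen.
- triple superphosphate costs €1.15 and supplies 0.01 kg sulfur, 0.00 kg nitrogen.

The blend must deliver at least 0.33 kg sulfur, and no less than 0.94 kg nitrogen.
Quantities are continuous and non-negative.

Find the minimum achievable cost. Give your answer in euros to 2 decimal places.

€2.48

Treat it as an LP. Let x1 = kg of bone meal, x2 = kg of urea, x3 = kg of calcium nitrate, x4 = kg of ammonium sulfate, x5 = kg of gypsum, x6 = kg of triple superphosphate.
min 1.06x1 + 1.07x2 + 1.04x3 + 0.67x4 + 0.22x5 + 1.15x6 subject to:
  0.23x4 + 0.19x5 + 0.01x6 ≥ 0.33   (sulfur)
  0.04x1 + 0.45x2 + 0.16x3 + 0.21x4 ≥ 0.94   (nitrogen)
  x1, x2, x3, x4, x5, x6 ≥ 0.
The cheapest feasible vertex uses only urea, ammonium sulfate; bone meal, calcium nitrate, gypsum, triple superphosphate are not used. The sulfur and nitrogen requirements are met with equality.
That vertex is x2 = 1.419, x4 = 1.435.
Cost = 1.07·1.419 + 0.67·1.435 = 2.4798.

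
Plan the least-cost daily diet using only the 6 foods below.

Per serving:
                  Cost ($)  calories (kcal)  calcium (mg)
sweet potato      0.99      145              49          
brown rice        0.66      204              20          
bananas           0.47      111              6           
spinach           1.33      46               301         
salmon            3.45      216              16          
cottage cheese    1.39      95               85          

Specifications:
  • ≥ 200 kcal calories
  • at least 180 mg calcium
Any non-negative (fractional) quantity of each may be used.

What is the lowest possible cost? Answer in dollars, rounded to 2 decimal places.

Let x1 = servings of sweet potato, x2 = servings of brown rice, x3 = servings of bananas, x4 = servings of spinach, x5 = servings of salmon, x6 = servings of cottage cheese.
min 0.99x1 + 0.66x2 + 0.47x3 + 1.33x4 + 3.45x5 + 1.39x6 with:
  145x1 + 204x2 + 111x3 + 46x4 + 216x5 + 95x6 ≥ 200   (calories)
  49x1 + 20x2 + 6x3 + 301x4 + 16x5 + 85x6 ≥ 180   (calcium)
  x1, x2, x3, x4, x5, x6 ≥ 0.
At the optimum only brown rice, spinach are positive (sweet potato, bananas, salmon, cottage cheese = 0). The calories and calcium requirements are met with equality.
That vertex is x2 = 0.8584, x4 = 0.541.
Cost = 0.66·0.8584 + 1.33·0.541 = 1.2861.

$1.29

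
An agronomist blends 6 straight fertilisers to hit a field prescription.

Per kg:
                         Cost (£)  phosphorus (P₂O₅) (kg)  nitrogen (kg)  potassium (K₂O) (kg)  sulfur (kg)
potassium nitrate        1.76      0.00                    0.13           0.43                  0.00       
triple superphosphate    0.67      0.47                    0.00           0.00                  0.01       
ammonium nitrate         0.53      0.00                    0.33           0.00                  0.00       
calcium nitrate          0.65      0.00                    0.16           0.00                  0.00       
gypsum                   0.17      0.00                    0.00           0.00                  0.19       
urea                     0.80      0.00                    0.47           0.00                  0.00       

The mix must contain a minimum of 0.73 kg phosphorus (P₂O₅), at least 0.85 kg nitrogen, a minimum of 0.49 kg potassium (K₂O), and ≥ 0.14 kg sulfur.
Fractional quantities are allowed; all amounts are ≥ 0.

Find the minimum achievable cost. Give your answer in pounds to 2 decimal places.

Treat it as an LP. Let x1 = kg of potassium nitrate, x2 = kg of triple superphosphate, x3 = kg of ammonium nitrate, x4 = kg of calcium nitrate, x5 = kg of gypsum, x6 = kg of urea.
Minimize 1.76x1 + 0.67x2 + 0.53x3 + 0.65x4 + 0.17x5 + 0.8x6 subject to:
  0.47x2 ≥ 0.73   (phosphorus (P₂O₅))
  0.13x1 + 0.33x3 + 0.16x4 + 0.47x6 ≥ 0.85   (nitrogen)
  0.43x1 ≥ 0.49   (potassium (K₂O))
  0.01x2 + 0.19x5 ≥ 0.14   (sulfur)
  x1, x2, x3, x4, x5, x6 ≥ 0.
The cheapest feasible vertex uses only potassium nitrate, triple superphosphate, ammonium nitrate, gypsum; calcium nitrate, urea are not used. There the phosphorus (P₂O₅), nitrogen, potassium (K₂O), sulfur constraints are tight.
Solving gives x1 = 1.1395, x2 = 1.5532, x3 = 2.1268, x5 = 0.6551.
Total cost: 1.76·1.1395 + 0.67·1.5532 + 0.53·2.1268 + 0.17·0.6551 = 4.2847.

£4.28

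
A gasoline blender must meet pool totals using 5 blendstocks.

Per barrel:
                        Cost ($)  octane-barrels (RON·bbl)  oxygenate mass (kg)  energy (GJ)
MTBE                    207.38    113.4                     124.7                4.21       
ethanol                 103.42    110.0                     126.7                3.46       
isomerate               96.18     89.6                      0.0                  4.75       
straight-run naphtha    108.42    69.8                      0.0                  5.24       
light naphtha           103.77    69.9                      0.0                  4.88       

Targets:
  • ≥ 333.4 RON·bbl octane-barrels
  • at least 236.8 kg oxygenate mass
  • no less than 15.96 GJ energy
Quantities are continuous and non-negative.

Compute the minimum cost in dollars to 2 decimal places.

$385.51

Let x1 = barrels of MTBE, x2 = barrels of ethanol, x3 = barrels of isomerate, x4 = barrels of straight-run naphtha, x5 = barrels of light naphtha.
Minimise 207.38x1 + 103.42x2 + 96.18x3 + 108.42x4 + 103.77x5 s.t.:
  113.4x1 + 110x2 + 89.6x3 + 69.8x4 + 69.9x5 ≥ 333.4   (octane-barrels)
  124.7x1 + 126.7x2 ≥ 236.8   (oxygenate mass)
  4.21x1 + 3.46x2 + 4.75x3 + 5.24x4 + 4.88x5 ≥ 15.96   (energy)
  x1, x2, x3, x4, x5 ≥ 0.
The optimal basis is {ethanol, isomerate}; MTBE, straight-run naphtha, light naphtha drop out. There the oxygenate mass and energy constraints are tight.
So ethanol = 1.86898 barrels, isomerate = 1.99859 barrels.
Cost = 103.42·1.86898 + 96.18·1.99859 = 385.5143.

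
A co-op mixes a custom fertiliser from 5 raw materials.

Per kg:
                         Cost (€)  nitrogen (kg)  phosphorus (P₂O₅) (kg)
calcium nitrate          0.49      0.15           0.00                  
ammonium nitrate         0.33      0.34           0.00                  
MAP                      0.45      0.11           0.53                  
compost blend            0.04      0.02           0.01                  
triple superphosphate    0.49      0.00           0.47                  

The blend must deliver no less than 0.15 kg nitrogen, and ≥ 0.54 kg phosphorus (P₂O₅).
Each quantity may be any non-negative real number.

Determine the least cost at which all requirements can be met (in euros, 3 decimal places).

€0.495

Treat it as an LP. Let x1 = kg of calcium nitrate, x2 = kg of ammonium nitrate, x3 = kg of MAP, x4 = kg of compost blend, x5 = kg of triple superphosphate.
Minimize 0.49x1 + 0.33x2 + 0.45x3 + 0.04x4 + 0.49x5 subject to:
  0.15x1 + 0.34x2 + 0.11x3 + 0.02x4 ≥ 0.15   (nitrogen)
  0.53x3 + 0.01x4 + 0.47x5 ≥ 0.54   (phosphorus (P₂O₅))
  x1, x2, x3, x4, x5 ≥ 0.
At the optimum only ammonium nitrate, MAP are positive (calcium nitrate, compost blend, triple superphosphate = 0). The nitrogen and phosphorus (P₂O₅) requirements are met with equality.
That vertex is x2 = 0.1115, x3 = 1.019.
Total cost: 0.33·0.1115 + 0.45·1.019 = 0.49535.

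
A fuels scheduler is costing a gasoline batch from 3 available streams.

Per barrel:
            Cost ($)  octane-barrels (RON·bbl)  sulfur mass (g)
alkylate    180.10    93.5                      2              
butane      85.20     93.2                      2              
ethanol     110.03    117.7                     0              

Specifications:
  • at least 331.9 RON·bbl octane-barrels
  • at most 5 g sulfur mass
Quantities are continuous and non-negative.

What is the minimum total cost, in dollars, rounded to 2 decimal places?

This is a linear program. Let x1 = barrels of alkylate, x2 = barrels of butane, x3 = barrels of ethanol.
Minimize 180.1x1 + 85.2x2 + 110.03x3 s.t.:
  93.5x1 + 93.2x2 + 117.7x3 ≥ 331.9   (octane-barrels)
  2x1 + 2x2 ≤ 5   (sulfur mass)
  x1, x2, x3 ≥ 0.
The minimum-cost mix takes nothing from alkylate — only butane, ethanol. There the octane-barrels and sulfur mass constraints are tight.
So butane = 2.5 barrels, ethanol = 0.8403 barrels.
Cost = 85.2·2.5 + 110.03·0.8403 = 305.4582.

$305.46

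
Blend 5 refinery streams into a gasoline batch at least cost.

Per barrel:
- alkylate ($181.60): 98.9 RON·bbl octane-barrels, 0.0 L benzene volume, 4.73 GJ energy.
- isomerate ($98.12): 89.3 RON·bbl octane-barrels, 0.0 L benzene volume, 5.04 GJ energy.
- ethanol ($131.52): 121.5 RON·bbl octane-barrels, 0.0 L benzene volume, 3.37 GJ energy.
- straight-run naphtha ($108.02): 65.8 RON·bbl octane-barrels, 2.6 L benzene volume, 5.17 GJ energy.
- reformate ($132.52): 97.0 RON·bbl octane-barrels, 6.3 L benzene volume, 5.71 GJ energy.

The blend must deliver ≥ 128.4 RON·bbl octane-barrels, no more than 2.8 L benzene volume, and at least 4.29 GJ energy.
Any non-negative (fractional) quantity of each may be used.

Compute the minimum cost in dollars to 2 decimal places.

$139.40

Set it up as a linear program. Let x1 = barrels of alkylate, x2 = barrels of isomerate, x3 = barrels of ethanol, x4 = barrels of straight-run naphtha, x5 = barrels of reformate.
min 181.6x1 + 98.12x2 + 131.52x3 + 108.02x4 + 132.52x5 subject to:
  98.9x1 + 89.3x2 + 121.5x3 + 65.8x4 + 97x5 ≥ 128.4   (octane-barrels)
  2.6x4 + 6.3x5 ≤ 2.8   (benzene volume)
  4.73x1 + 5.04x2 + 3.37x3 + 5.17x4 + 5.71x5 ≥ 4.29   (energy)
  x1, x2, x3, x4, x5 ≥ 0.
The minimum-cost mix takes nothing from alkylate, straight-run naphtha, reformate — only isomerate, ethanol. The octane-barrels and energy requirements are met with equality.
Solving gives x2 = 0.28427, x3 = 0.84786.
Total cost: 98.12·0.28427 + 131.52·0.84786 = 139.4031.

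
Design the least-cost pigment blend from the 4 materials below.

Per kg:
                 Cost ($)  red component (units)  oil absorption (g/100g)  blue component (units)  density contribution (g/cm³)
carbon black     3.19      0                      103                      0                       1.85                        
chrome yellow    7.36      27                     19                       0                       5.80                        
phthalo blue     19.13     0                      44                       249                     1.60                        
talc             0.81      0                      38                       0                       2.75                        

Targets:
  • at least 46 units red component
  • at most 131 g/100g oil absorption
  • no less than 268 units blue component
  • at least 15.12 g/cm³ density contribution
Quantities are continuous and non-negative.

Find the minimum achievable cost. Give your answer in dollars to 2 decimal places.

$34.16

This is a linear program. Let x1 = kg of carbon black, x2 = kg of chrome yellow, x3 = kg of phthalo blue, x4 = kg of talc.
Minimize 3.19x1 + 7.36x2 + 19.13x3 + 0.81x4 s.t.:
  27x2 ≥ 46   (red component)
  103x1 + 19x2 + 44x3 + 38x4 ≤ 131   (oil absorption)
  249x3 ≥ 268   (blue component)
  1.85x1 + 5.8x2 + 1.6x3 + 2.75x4 ≥ 15.12   (density contribution)
  x1, x2, x3, x4 ≥ 0.
At the optimum only chrome yellow, phthalo blue, talc are positive (carbon black = 0). The red component, blue component, density contribution requirements are met with equality.
That vertex is x2 = 1.704, x3 = 1.076, x4 = 1.279.
Objective = 7.36·1.704 + 19.13·1.076 + 0.81·1.279 = 34.1613.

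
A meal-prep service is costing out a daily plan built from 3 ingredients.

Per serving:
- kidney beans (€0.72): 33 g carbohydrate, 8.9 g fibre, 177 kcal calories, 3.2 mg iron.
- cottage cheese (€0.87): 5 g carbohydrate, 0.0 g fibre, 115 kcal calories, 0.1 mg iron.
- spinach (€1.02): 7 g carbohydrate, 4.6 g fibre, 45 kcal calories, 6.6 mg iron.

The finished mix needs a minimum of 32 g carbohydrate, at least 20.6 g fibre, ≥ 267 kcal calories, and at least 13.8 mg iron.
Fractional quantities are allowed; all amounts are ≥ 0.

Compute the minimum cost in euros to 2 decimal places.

Treat it as an LP. Let x1 = servings of kidney beans, x2 = servings of cottage cheese, x3 = servings of spinach.
min 0.72x1 + 0.87x2 + 1.02x3 with:
  33x1 + 5x2 + 7x3 ≥ 32   (carbohydrate)
  8.9x1 + 4.6x3 ≥ 20.6   (fibre)
  177x1 + 115x2 + 45x3 ≥ 267   (calories)
  3.2x1 + 0.1x2 + 6.6x3 ≥ 13.8   (iron)
  x1, x2, x3 ≥ 0.
The optimal basis is {kidney beans, spinach}; cottage cheese drops out. The fibre and iron requirements are met with equality.
So kidney beans = 1.647 servings, spinach = 1.293 servings.
Total cost: 0.72·1.647 + 1.02·1.293 = 2.5047.

€2.50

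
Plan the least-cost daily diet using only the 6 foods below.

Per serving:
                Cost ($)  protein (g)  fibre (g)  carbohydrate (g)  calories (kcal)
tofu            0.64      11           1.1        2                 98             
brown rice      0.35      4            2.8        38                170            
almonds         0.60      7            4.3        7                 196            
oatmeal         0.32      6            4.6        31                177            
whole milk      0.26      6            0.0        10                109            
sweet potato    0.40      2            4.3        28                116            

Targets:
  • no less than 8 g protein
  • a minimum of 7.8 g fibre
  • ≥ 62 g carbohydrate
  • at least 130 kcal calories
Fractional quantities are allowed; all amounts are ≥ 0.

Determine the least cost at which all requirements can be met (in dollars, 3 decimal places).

$0.619

This is a linear program. Let x1 = servings of tofu, x2 = servings of brown rice, x3 = servings of almonds, x4 = servings of oatmeal, x5 = servings of whole milk, x6 = servings of sweet potato.
Minimize 0.64x1 + 0.35x2 + 0.6x3 + 0.32x4 + 0.26x5 + 0.4x6 s.t.:
  11x1 + 4x2 + 7x3 + 6x4 + 6x5 + 2x6 ≥ 8   (protein)
  1.1x1 + 2.8x2 + 4.3x3 + 4.6x4 + 4.3x6 ≥ 7.8   (fibre)
  2x1 + 38x2 + 7x3 + 31x4 + 10x5 + 28x6 ≥ 62   (carbohydrate)
  98x1 + 170x2 + 196x3 + 177x4 + 109x5 + 116x6 ≥ 130   (calories)
  x1, x2, x3, x4, x5, x6 ≥ 0.
At the optimum only brown rice, oatmeal are positive (tofu, almonds, whole milk, sweet potato = 0). The fibre and carbohydrate requirements are met with equality.
That vertex is x2 = 0.4932, x4 = 1.395.
Cost = 0.35·0.4932 + 0.32·1.395 = 0.61902.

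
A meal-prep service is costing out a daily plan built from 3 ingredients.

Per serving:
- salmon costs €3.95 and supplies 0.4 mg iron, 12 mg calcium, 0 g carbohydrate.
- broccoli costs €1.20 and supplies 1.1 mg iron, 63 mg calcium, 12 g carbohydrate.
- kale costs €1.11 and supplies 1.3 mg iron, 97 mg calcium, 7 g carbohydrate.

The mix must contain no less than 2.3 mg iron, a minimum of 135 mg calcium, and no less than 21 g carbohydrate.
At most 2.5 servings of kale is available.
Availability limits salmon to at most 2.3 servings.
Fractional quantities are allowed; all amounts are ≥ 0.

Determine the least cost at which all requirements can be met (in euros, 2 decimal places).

€2.33

Treat it as an LP. Let x1 = servings of salmon, x2 = servings of broccoli, x3 = servings of kale.
Minimize 3.95x1 + 1.2x2 + 1.11x3 subject to:
  0.4x1 + 1.1x2 + 1.3x3 ≥ 2.3   (iron)
  12x1 + 63x2 + 97x3 ≥ 135   (calcium)
  12x2 + 7x3 ≥ 21   (carbohydrate)
  x3 ≤ 2.5
  x1 ≤ 2.3
  x1, x2, x3 ≥ 0.
At the optimum only broccoli, kale are positive (salmon = 0). Binding constraints: iron and carbohydrate.
That vertex is x2 = 1.418, x3 = 0.5696.
Objective = 1.2·1.418 + 1.11·0.5696 = 2.3339.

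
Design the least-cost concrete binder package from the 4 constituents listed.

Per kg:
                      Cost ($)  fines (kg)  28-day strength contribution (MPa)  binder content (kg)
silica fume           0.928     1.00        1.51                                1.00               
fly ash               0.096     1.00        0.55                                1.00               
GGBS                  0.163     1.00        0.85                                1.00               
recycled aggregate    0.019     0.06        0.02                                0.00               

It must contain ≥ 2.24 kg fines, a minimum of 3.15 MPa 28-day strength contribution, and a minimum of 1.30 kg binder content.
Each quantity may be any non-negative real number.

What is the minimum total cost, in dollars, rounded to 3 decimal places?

$0.550

Let x1 = kg of silica fume, x2 = kg of fly ash, x3 = kg of GGBS, x4 = kg of recycled aggregate.
Minimise 0.928x1 + 0.096x2 + 0.163x3 + 0.019x4 with:
  1x1 + 1x2 + 1x3 + 0.06x4 ≥ 2.24   (fines)
  1.51x1 + 0.55x2 + 0.85x3 + 0.02x4 ≥ 3.15   (28-day strength contribution)
  1x1 + 1x2 + 1x3 ≥ 1.3   (binder content)
  x1, x2, x3, x4 ≥ 0.
At the optimum only fly ash is positive (silica fume, GGBS, recycled aggregate = 0). Binding constraint: 28-day strength contribution.
So fly ash = 5.727 kg.
Hence cost = 0.096·5.727 = $0.54979.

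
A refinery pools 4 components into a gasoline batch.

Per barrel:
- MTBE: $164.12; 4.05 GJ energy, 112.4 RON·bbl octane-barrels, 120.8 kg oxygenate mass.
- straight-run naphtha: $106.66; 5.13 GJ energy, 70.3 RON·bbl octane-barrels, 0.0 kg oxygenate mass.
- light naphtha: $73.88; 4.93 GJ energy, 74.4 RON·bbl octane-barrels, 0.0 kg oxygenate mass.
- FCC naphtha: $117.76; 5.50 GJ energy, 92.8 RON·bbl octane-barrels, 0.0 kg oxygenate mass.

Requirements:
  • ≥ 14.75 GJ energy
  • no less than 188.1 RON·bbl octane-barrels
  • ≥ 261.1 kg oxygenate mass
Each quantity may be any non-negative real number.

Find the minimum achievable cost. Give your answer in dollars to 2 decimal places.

$444.59

Set it up as a linear program. Let x1 = barrels of MTBE, x2 = barrels of straight-run naphtha, x3 = barrels of light naphtha, x4 = barrels of FCC naphtha.
min 164.12x1 + 106.66x2 + 73.88x3 + 117.76x4 with:
  4.05x1 + 5.13x2 + 4.93x3 + 5.5x4 ≥ 14.75   (energy)
  112.4x1 + 70.3x2 + 74.4x3 + 92.8x4 ≥ 188.1   (octane-barrels)
  120.8x1 ≥ 261.1   (oxygenate mass)
  x1, x2, x3, x4 ≥ 0.
The cheapest feasible vertex uses only MTBE, light naphtha; straight-run naphtha, FCC naphtha are not used. The energy and oxygenate mass requirements are met with equality.
Optimal quantities: MTBE = 2.1614 barrels, light naphtha = 1.2163 barrels.
Total cost: 164.12·2.1614 + 73.88·1.2163 = 444.5892.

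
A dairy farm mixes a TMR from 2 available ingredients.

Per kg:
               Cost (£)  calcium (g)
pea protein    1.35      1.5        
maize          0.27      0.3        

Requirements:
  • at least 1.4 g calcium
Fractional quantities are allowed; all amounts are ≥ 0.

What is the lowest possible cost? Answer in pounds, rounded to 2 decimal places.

£1.26

Let x1 = kg of pea protein, x2 = kg of maize.
Minimise 1.35x1 + 0.27x2 s.t.:
  1.5x1 + 0.3x2 ≥ 1.4   (calcium)
  x1, x2 ≥ 0.
The minimum-cost mix takes nothing from maize — only pea protein. Binding constraint: calcium.
So pea protein = 0.9333 kg.
Cost = 1.35·0.9333 = 1.2600.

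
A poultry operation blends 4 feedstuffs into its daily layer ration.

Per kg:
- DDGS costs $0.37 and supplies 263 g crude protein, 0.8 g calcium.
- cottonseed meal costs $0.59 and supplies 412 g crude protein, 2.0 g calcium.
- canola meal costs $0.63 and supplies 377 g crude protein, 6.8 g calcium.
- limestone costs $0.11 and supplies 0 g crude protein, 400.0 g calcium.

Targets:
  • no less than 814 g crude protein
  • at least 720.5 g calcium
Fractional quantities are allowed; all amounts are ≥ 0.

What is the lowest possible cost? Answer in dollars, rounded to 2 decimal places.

Let x1 = kg of DDGS, x2 = kg of cottonseed meal, x3 = kg of canola meal, x4 = kg of limestone.
Minimise 0.37x1 + 0.59x2 + 0.63x3 + 0.11x4 with:
  263x1 + 412x2 + 377x3 ≥ 814   (crude protein)
  0.8x1 + 2x2 + 6.8x3 + 400x4 ≥ 720.5   (calcium)
  x1, x2, x3, x4 ≥ 0.
The optimal basis is {DDGS, limestone}; cottonseed meal, canola meal drop out. The crude protein and calcium requirements are met with equality.
That vertex is x1 = 3.095, x4 = 1.795.
Hence cost = 0.37·3.095 + 0.11·1.795 = $1.3426.

$1.34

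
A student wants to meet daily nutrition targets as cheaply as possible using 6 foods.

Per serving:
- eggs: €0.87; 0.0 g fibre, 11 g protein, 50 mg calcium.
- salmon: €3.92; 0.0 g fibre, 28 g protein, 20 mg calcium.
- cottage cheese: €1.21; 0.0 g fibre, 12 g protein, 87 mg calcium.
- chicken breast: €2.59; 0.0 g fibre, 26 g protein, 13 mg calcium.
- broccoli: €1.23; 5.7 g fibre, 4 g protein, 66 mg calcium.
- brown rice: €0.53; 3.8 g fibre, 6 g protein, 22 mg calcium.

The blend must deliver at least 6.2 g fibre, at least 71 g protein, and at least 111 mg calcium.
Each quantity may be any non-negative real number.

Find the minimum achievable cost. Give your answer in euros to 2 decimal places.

€5.71

Treat it as an LP. Let x1 = servings of eggs, x2 = servings of salmon, x3 = servings of cottage cheese, x4 = servings of chicken breast, x5 = servings of broccoli, x6 = servings of brown rice.
min 0.87x1 + 3.92x2 + 1.21x3 + 2.59x4 + 1.23x5 + 0.53x6 subject to:
  5.7x5 + 3.8x6 ≥ 6.2   (fibre)
  11x1 + 28x2 + 12x3 + 26x4 + 4x5 + 6x6 ≥ 71   (protein)
  50x1 + 20x2 + 87x3 + 13x4 + 66x5 + 22x6 ≥ 111   (calcium)
  x1, x2, x3, x4, x5, x6 ≥ 0.
The cheapest feasible vertex uses only eggs, brown rice; salmon, cottage cheese, chicken breast, broccoli are not used. Binding constraints: fibre and protein.
Optimal quantities: eggs = 5.565 servings, brown rice = 1.632 servings.
Objective = 0.87·5.565 + 0.53·1.632 = 5.7065.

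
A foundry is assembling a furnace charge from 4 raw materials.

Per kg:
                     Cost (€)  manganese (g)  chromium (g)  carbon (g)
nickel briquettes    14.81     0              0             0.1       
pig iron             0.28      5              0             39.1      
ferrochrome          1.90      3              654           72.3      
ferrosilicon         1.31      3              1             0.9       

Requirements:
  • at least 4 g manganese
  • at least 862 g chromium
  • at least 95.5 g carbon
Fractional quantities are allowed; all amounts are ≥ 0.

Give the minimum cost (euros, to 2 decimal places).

€2.51

Let x1 = kg of nickel briquettes, x2 = kg of pig iron, x3 = kg of ferrochrome, x4 = kg of ferrosilicon.
Minimize 14.81x1 + 0.28x2 + 1.9x3 + 1.31x4 with:
  5x2 + 3x3 + 3x4 ≥ 4   (manganese)
  654x3 + 1x4 ≥ 862   (chromium)
  0.1x1 + 39.1x2 + 72.3x3 + 0.9x4 ≥ 95.5   (carbon)
  x1, x2, x3, x4 ≥ 0.
The cheapest feasible vertex uses only pig iron, ferrochrome; nickel briquettes, ferrosilicon are not used. The manganese and chromium requirements are met with equality.
So pig iron = 0.009174 kg, ferrochrome = 1.318 kg.
Total cost: 0.28·0.009174 + 1.9·1.318 = 2.5068.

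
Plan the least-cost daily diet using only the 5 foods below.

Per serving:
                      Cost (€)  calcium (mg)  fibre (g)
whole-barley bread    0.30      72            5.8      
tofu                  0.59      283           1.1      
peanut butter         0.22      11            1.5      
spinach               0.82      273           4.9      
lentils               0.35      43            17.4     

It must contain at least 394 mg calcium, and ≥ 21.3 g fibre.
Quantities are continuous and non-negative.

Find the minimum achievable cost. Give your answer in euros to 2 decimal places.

Treat it as an LP. Let x1 = servings of whole-barley bread, x2 = servings of tofu, x3 = servings of peanut butter, x4 = servings of spinach, x5 = servings of lentils.
min 0.3x1 + 0.59x2 + 0.22x3 + 0.82x4 + 0.35x5 s.t.:
  72x1 + 283x2 + 11x3 + 273x4 + 43x5 ≥ 394   (calcium)
  5.8x1 + 1.1x2 + 1.5x3 + 4.9x4 + 17.4x5 ≥ 21.3   (fibre)
  x1, x2, x3, x4, x5 ≥ 0.
At the optimum only tofu, lentils are positive (whole-barley bread, peanut butter, spinach = 0). Binding constraints: calcium and fibre.
So tofu = 1.218 servings, lentils = 1.147 servings.
Total cost: 0.59·1.218 + 0.35·1.147 = 1.1201.

€1.12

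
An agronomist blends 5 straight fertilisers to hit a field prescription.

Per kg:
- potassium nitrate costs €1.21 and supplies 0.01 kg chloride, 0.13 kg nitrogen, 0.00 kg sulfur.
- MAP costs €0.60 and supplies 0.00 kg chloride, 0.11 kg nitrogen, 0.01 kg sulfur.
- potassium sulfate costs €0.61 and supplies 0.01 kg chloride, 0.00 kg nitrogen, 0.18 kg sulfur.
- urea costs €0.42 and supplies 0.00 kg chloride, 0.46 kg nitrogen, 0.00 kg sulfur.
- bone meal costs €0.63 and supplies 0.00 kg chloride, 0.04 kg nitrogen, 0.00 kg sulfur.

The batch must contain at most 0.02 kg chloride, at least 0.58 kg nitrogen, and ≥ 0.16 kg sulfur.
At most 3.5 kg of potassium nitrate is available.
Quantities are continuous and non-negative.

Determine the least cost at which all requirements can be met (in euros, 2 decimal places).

Treat it as an LP. Let x1 = kg of potassium nitrate, x2 = kg of MAP, x3 = kg of potassium sulfate, x4 = kg of urea, x5 = kg of bone meal.
Minimize 1.21x1 + 0.6x2 + 0.61x3 + 0.42x4 + 0.63x5 s.t.:
  0.01x1 + 0.01x3 ≤ 0.02   (chloride)
  0.13x1 + 0.11x2 + 0.46x4 + 0.04x5 ≥ 0.58   (nitrogen)
  0.01x2 + 0.18x3 ≥ 0.16   (sulfur)
  x1 ≤ 3.5
  x1, x2, x3, x4, x5 ≥ 0.
The optimal basis is {potassium sulfate, urea}; potassium nitrate, MAP, bone meal drop out. Binding constraints: nitrogen and sulfur.
So potassium sulfate = 0.8889 kg, urea = 1.261 kg.
Objective = 0.61·0.8889 + 0.42·1.261 = 1.0718.

€1.07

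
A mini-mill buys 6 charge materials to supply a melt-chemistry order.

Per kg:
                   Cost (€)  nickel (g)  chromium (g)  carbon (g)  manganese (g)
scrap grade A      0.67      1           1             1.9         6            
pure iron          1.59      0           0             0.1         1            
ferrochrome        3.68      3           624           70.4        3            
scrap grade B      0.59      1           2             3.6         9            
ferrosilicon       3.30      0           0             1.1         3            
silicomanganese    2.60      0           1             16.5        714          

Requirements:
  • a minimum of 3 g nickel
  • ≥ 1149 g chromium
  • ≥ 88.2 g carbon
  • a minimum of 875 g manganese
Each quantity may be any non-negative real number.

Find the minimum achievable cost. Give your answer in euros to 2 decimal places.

Treat it as an LP. Let x1 = kg of scrap grade A, x2 = kg of pure iron, x3 = kg of ferrochrome, x4 = kg of scrap grade B, x5 = kg of ferrosilicon, x6 = kg of silicomanganese.
Minimise 0.67x1 + 1.59x2 + 3.68x3 + 0.59x4 + 3.3x5 + 2.6x6 s.t.:
  1x1 + 3x3 + 1x4 ≥ 3   (nickel)
  1x1 + 624x3 + 2x4 + 1x6 ≥ 1149   (chromium)
  1.9x1 + 0.1x2 + 70.4x3 + 3.6x4 + 1.1x5 + 16.5x6 ≥ 88.2   (carbon)
  6x1 + 1x2 + 3x3 + 9x4 + 3x5 + 714x6 ≥ 875   (manganese)
  x1, x2, x3, x4, x5, x6 ≥ 0.
The minimum-cost mix takes nothing from scrap grade A, pure iron, scrap grade B, ferrosilicon — only ferrochrome, silicomanganese. The chromium and manganese requirements are met with equality.
That vertex is x3 = 1.8394, x6 = 1.2178.
Total cost: 3.68·1.8394 + 2.6·1.2178 = 9.9353.

€9.94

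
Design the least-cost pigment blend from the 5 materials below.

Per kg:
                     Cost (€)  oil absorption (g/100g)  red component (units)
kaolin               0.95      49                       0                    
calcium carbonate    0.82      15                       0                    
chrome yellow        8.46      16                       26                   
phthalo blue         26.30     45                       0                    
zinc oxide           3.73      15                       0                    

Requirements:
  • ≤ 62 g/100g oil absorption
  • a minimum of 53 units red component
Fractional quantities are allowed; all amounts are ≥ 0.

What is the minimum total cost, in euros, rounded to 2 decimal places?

Let x1 = kg of kaolin, x2 = kg of calcium carbonate, x3 = kg of chrome yellow, x4 = kg of phthalo blue, x5 = kg of zinc oxide.
Minimize 0.95x1 + 0.82x2 + 8.46x3 + 26.3x4 + 3.73x5 s.t.:
  49x1 + 15x2 + 16x3 + 45x4 + 15x5 ≤ 62   (oil absorption)
  26x3 ≥ 53   (red component)
  x1, x2, x3, x4, x5 ≥ 0.
At the optimum only chrome yellow is positive (kaolin, calcium carbonate, phthalo blue, zinc oxide = 0). Binding constraint: red component.
Solving gives x3 = 2.0385.
Total cost: 8.46·2.0385 = 17.2457.

€17.25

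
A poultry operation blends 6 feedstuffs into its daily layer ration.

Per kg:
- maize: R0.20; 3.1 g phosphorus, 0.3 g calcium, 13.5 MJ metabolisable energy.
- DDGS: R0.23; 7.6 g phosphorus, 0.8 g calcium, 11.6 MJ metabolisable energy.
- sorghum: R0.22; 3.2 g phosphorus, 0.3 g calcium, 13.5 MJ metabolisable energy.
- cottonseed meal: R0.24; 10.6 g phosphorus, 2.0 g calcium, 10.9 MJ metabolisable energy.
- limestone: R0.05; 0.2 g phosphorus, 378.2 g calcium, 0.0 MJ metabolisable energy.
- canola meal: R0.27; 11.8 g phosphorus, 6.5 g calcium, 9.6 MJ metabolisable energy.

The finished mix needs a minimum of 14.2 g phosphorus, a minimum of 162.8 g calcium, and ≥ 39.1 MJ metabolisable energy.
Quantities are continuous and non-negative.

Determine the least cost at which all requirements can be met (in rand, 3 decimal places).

Set it up as a linear program. Let x1 = kg of maize, x2 = kg of DDGS, x3 = kg of sorghum, x4 = kg of cottonseed meal, x5 = kg of limestone, x6 = kg of canola meal.
min 0.2x1 + 0.23x2 + 0.22x3 + 0.24x4 + 0.05x5 + 0.27x6 subject to:
  3.1x1 + 7.6x2 + 3.2x3 + 10.6x4 + 0.2x5 + 11.8x6 ≥ 14.2   (phosphorus)
  0.3x1 + 0.8x2 + 0.3x3 + 2x4 + 378.2x5 + 6.5x6 ≥ 162.8   (calcium)
  13.5x1 + 11.6x2 + 13.5x3 + 10.9x4 + 9.6x6 ≥ 39.1   (metabolisable energy)
  x1, x2, x3, x4, x5, x6 ≥ 0.
The minimum-cost mix takes nothing from DDGS, sorghum, canola meal — only maize, cottonseed meal, limestone. Binding constraints: phosphorus, calcium, metabolisable energy.
So maize = 2.384 kg, cottonseed meal = 0.6344 kg, limestone = 0.4252 kg.
Objective = 0.2·2.384 + 0.24·0.6344 + 0.05·0.4252 = 0.65032.

R0.650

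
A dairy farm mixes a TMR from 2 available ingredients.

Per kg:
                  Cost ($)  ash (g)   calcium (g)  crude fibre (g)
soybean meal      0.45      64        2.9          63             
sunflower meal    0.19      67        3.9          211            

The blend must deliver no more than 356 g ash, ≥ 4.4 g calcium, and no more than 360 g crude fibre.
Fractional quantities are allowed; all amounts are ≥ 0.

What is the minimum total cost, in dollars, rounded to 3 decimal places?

$0.214

Treat it as an LP. Let x1 = kg of soybean meal, x2 = kg of sunflower meal.
min 0.45x1 + 0.19x2 subject to:
  64x1 + 67x2 ≤ 356   (ash)
  2.9x1 + 3.9x2 ≥ 4.4   (calcium)
  63x1 + 211x2 ≤ 360   (crude fibre)
  x1, x2 ≥ 0.
At the optimum only sunflower meal is positive (soybean meal = 0). Binding constraint: calcium.
Optimal quantities: sunflower meal = 1.128 kg.
Objective = 0.19·1.128 = 0.21432.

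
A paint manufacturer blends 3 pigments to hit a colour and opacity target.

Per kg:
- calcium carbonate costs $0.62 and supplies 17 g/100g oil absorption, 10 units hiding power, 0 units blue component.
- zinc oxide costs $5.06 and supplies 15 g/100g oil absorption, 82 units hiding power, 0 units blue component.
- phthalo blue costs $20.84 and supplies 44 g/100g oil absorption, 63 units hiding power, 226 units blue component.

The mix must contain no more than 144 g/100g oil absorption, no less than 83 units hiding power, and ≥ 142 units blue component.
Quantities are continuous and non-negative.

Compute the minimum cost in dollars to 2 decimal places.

$15.77

Let x1 = kg of calcium carbonate, x2 = kg of zinc oxide, x3 = kg of phthalo blue.
min 0.62x1 + 5.06x2 + 20.84x3 with:
  17x1 + 15x2 + 44x3 ≤ 144   (oil absorption)
  10x1 + 82x2 + 63x3 ≥ 83   (hiding power)
  226x3 ≥ 142   (blue component)
  x1, x2, x3 ≥ 0.
At the optimum only zinc oxide, phthalo blue are positive (calcium carbonate = 0). The hiding power and blue component requirements are met with equality.
That vertex is x2 = 0.5295, x3 = 0.6283.
Objective = 5.06·0.5295 + 20.84·0.6283 = 15.7730.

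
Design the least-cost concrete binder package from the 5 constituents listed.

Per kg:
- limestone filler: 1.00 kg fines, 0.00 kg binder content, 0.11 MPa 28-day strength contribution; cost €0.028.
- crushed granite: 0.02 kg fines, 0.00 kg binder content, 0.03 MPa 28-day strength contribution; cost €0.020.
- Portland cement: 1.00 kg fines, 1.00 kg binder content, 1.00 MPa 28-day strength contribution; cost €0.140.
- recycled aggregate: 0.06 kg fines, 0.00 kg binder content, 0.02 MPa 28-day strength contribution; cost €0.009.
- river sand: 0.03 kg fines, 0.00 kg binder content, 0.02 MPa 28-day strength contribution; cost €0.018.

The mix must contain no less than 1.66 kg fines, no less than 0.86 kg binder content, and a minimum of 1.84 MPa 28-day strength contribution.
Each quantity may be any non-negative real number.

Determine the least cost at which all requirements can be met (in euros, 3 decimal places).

Treat it as an LP. Let x1 = kg of limestone filler, x2 = kg of crushed granite, x3 = kg of Portland cement, x4 = kg of recycled aggregate, x5 = kg of river sand.
Minimise 0.028x1 + 0.02x2 + 0.14x3 + 0.009x4 + 0.018x5 s.t.:
  1x1 + 0.02x2 + 1x3 + 0.06x4 + 0.03x5 ≥ 1.66   (fines)
  1x3 ≥ 0.86   (binder content)
  0.11x1 + 0.03x2 + 1x3 + 0.02x4 + 0.02x5 ≥ 1.84   (28-day strength contribution)
  x1, x2, x3, x4, x5 ≥ 0.
The minimum-cost mix takes nothing from limestone filler, crushed granite, recycled aggregate, river sand — only Portland cement. Binding constraint: 28-day strength contribution.
Optimal quantities: Portland cement = 1.84 kg.
Hence cost = 0.14·1.84 = €0.25760.

€0.258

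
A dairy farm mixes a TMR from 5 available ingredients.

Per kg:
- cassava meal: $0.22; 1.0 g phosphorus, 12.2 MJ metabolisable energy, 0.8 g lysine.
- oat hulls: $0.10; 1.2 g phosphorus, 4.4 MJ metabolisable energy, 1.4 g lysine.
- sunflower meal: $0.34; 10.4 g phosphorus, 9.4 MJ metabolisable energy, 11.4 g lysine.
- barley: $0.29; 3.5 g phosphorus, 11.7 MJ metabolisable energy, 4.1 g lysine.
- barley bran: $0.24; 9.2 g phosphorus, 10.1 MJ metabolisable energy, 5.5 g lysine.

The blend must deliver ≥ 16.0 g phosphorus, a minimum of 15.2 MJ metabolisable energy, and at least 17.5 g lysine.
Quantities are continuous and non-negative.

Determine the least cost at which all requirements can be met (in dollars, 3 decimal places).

$0.532

Let x1 = kg of cassava meal, x2 = kg of oat hulls, x3 = kg of sunflower meal, x4 = kg of barley, x5 = kg of barley bran.
min 0.22x1 + 0.1x2 + 0.34x3 + 0.29x4 + 0.24x5 with:
  1x1 + 1.2x2 + 10.4x3 + 3.5x4 + 9.2x5 ≥ 16   (phosphorus)
  12.2x1 + 4.4x2 + 9.4x3 + 11.7x4 + 10.1x5 ≥ 15.2   (metabolisable energy)
  0.8x1 + 1.4x2 + 11.4x3 + 4.1x4 + 5.5x5 ≥ 17.5   (lysine)
  x1, x2, x3, x4, x5 ≥ 0.
The optimal basis is {sunflower meal, barley bran}; cassava meal, oat hulls, barley drop out. There the metabolisable energy and lysine constraints are tight.
Optimal quantities: sunflower meal = 1.468 kg, barley bran = 0.1384 kg.
Objective = 0.34·1.468 + 0.24·0.1384 = 0.53234.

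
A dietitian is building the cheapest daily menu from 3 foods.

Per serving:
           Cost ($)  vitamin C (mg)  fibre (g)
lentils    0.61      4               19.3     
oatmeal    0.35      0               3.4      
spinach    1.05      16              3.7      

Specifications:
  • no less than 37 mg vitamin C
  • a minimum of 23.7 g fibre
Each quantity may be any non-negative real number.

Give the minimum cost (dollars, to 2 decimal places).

$2.71

Let x1 = servings of lentils, x2 = servings of oatmeal, x3 = servings of spinach.
Minimise 0.61x1 + 0.35x2 + 1.05x3 s.t.:
  4x1 + 16x3 ≥ 37   (vitamin C)
  19.3x1 + 3.4x2 + 3.7x3 ≥ 23.7   (fibre)
  x1, x2, x3 ≥ 0.
The cheapest feasible vertex uses only lentils, spinach; oatmeal is not used. The vitamin C and fibre requirements are met with equality.
Solving gives x1 = 0.8241, x3 = 2.106.
Hence cost = 0.61·0.8241 + 1.05·2.106 = $2.7140.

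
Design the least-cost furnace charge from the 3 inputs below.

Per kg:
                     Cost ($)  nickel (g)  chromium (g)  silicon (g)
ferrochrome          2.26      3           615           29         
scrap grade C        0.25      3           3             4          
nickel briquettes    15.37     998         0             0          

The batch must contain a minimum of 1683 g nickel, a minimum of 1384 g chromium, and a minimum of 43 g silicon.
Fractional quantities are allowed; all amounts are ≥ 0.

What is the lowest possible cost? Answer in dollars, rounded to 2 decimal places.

$30.90

This is a linear program. Let x1 = kg of ferrochrome, x2 = kg of scrap grade C, x3 = kg of nickel briquettes.
Minimise 2.26x1 + 0.25x2 + 15.37x3 s.t.:
  3x1 + 3x2 + 998x3 ≥ 1683   (nickel)
  615x1 + 3x2 ≥ 1384   (chromium)
  29x1 + 4x2 ≥ 43   (silicon)
  x1, x2, x3 ≥ 0.
The cheapest feasible vertex uses only ferrochrome, nickel briquettes; scrap grade C is not used. The nickel and chromium requirements are met with equality.
Optimal quantities: ferrochrome = 2.2504 kg, nickel briquettes = 1.6796 kg.
Objective = 2.26·2.2504 + 15.37·1.6796 = 30.9014.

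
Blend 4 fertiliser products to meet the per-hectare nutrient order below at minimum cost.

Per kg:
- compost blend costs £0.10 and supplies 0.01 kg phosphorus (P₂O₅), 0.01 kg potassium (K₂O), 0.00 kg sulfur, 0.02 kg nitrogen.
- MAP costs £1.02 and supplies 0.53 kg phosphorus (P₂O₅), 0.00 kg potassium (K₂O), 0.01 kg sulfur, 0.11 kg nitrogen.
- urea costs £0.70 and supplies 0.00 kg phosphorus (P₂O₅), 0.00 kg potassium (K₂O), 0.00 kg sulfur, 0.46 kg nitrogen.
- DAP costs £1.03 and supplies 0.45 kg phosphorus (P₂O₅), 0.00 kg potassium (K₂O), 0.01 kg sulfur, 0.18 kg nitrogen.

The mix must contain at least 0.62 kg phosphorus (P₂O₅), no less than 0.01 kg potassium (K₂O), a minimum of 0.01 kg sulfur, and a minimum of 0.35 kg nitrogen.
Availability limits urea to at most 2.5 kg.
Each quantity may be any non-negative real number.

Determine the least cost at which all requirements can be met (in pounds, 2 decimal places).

Set it up as a linear program. Let x1 = kg of compost blend, x2 = kg of MAP, x3 = kg of urea, x4 = kg of DAP.
Minimize 0.1x1 + 1.02x2 + 0.7x3 + 1.03x4 subject to:
  0.01x1 + 0.53x2 + 0.45x4 ≥ 0.62   (phosphorus (P₂O₅))
  0.01x1 ≥ 0.01   (potassium (K₂O))
  0.01x2 + 0.01x4 ≥ 0.01   (sulfur)
  0.02x1 + 0.11x2 + 0.46x3 + 0.18x4 ≥ 0.35   (nitrogen)
  x3 ≤ 2.5
  x1, x2, x3, x4 ≥ 0.
At the optimum only compost blend, MAP, urea are positive (DAP = 0). Binding constraints: phosphorus (P₂O₅), potassium (K₂O), nitrogen.
Solving gives x1 = 1, x2 = 1.151, x3 = 0.4422.
Objective = 0.1·1 + 1.02·1.151 + 0.7·0.4422 = 1.5836.

£1.58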